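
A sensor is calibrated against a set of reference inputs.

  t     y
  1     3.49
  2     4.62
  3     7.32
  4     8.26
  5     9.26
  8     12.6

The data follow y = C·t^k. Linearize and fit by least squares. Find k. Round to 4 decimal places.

k = 0.6387

Linearized form: ln y = k·ln t + ln C. From the 6 transformed points,
XᵀX = [[10.5236, 6.8669]; [6.8669, 6]], rhs = [15.0256, 11.6417]ᵀ  (here Σln t = 6.8669, Σ(ln t)² = 10.5236, Σln y = 11.6417, Σln t·ln y = 15.0256).
Solving (det = 15.9867): k = 0.63868, ln C = 1.20933.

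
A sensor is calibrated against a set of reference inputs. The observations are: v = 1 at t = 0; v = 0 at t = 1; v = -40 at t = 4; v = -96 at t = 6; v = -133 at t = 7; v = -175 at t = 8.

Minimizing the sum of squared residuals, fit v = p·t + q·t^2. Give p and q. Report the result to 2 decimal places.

With design matrix A, AᵀA = [[166, 1136]; [1136, 8050]] and Aᵀv = [-3067, -21813]ᵀ.
det = 166·8050 − 1136² = 45804.
p = ((-3067)·8050 − 1136·(-21813))/45804 = 45109/22902; q = (166·(-21813) − 1136·(-3067))/45804 = -68423/22902.

p = 1.97, q = -2.99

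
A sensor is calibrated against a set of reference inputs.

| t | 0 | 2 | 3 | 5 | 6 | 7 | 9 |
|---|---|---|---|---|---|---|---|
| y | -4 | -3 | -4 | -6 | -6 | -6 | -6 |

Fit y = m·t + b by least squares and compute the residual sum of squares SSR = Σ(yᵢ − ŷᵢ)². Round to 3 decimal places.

SSR = 3.069

AᵀA·[m, b]ᵀ = Aᵀy reads: 204·m + 32·b = -180;  32·m + 7·b = -35.
(Σt·t = 204, Σt = 32, Σ1 = 7, Σt·y = -180, Σy = -35.)
Determinant 204·7 − 32² = 404.
m = ((-180)·7 − 32·(-35))/404 = -35/101; b = (204·(-35) − 32·(-180))/404 = -345/101.
Residuals: -59/101, 112/101, 46/101, -86/101, -51/101, -16/101, 54/101; SSR = 310/101.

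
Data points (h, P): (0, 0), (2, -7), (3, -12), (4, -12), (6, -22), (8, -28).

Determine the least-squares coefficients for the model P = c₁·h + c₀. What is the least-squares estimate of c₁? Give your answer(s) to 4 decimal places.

c₁ = -3.5143

The normal equations are: 129·c₁ + 23·c₀ = -454;  23·c₁ + 6·c₀ = -81.
(Σh·h = 129, Σh = 23, Σ1 = 6, Σh·P = -454, ΣP = -81.)
det = 129·6 − 23² = 245.
c₁ = ((-454)·6 − 23·(-81))/245 = -123/35; c₀ = (129·(-81) − 23·(-454))/245 = -1/35.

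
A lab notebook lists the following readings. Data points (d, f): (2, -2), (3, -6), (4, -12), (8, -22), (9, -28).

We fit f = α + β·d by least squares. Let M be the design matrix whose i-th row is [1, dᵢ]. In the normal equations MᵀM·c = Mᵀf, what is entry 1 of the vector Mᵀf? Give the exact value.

Entry 1 ↔ basis 1, so (Mᵀf)_{1} = Σᵢ fᵢ = (1)·(-2) + (1)·(-6) + (1)·(-12) + (1)·(-22) + (1)·(-28) = -70.

-70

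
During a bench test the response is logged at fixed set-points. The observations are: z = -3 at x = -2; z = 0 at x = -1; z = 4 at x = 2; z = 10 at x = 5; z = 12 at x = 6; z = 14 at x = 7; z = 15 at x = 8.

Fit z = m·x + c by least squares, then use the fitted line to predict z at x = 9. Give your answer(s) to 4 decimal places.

Normal-equation sums: Σx·x = 183, Σx = 25, Σ1 = 7.
For Aᵀz: Σx·z = 354, Σz = 52.
So AᵀA·[m, c]ᵀ = Aᵀz: [[183, 25]; [25, 7]]·[m, c]ᵀ = [354, 52]ᵀ.
Eliminating c: 7·(row 1) − 25·(row 2) gives 656·m = 7·354 − 25·52 = 1178, so m = 589/328.
Then c = (52 − 25·(589/328))/7 = 333/328.
At x = 9: ẑ = (589/328)·(9) + (333/328)·(1) = 2817/164.

ẑ = 17.1768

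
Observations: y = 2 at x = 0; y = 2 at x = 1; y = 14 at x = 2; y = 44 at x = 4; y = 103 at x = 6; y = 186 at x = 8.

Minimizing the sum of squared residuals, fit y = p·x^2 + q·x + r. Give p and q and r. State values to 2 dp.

Normal-equation sums: Σx^2·x^2 = 5665, Σx^2·x = 801, Σx^2 = 121, Σx·x = 121, Σx = 21, Σ1 = 6.
And Σx^2·y = 16374, Σx·y = 2312, Σy = 351.
Row-reducing yields p = 19509/6404, q = -44833/32020, r = 15732/8005.

p = 3.05, q = -1.40, r = 1.97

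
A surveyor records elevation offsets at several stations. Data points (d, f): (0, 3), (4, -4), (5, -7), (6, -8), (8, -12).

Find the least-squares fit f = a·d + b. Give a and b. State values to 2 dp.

Setting ∂/∂a … = 0 gives: 141·a + 23·b = -195;  23·a + 5·b = -28.
(Σd·d = 141, Σd = 23, Σ1 = 5, Σd·f = -195, Σf = -28.)
Determinant 141·5 − 23² = 176.
a = ((-195)·5 − 23·(-28))/176 = -331/176; b = (141·(-28) − 23·(-195))/176 = 537/176.

a = -1.88, b = 3.05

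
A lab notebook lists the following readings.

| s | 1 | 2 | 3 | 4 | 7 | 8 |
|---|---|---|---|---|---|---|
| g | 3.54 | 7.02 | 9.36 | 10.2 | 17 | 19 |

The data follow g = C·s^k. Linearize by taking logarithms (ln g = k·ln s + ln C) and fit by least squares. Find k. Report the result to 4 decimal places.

Let Y = ln g. Fitting Y = k·ln s + ln C by least squares:
XᵀX = [[11.7199, 7.2034]; [7.2034, 6]], rhs = [18.6632, 13.5494]ᵀ  (here Σln s = 7.2034, Σ(ln s)² = 11.7199, Σln g = 13.5494, Σln s·ln g = 18.6632).
Δ = 11.7199·6 − (7.2034)² = 18.4301; k = (18.6632·6 − 7.2034·13.5494)/18.4301 = 0.78013, ln C = (11.7199·13.5494 − 7.2034·18.6632)/18.4301 = 1.32163.

k = 0.7801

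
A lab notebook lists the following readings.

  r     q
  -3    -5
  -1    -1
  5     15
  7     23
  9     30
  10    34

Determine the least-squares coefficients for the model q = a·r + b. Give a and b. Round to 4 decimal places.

a = 2.9965, b = 2.5157

Entries of AᵀA: Σr·r = 265, Σr = 27, Σ1 = 6.
Moment sums: Σr·q = 862, Σq = 96.
Normal equations: [[265, 27]; [27, 6]]·[a, b]ᵀ = [862, 96]ᵀ.
Eliminating b: 6·(row 1) − 27·(row 2) gives 861·a = 6·862 − 27·96 = 2580, so a = 860/287.
Then b = (96 − 27·(860/287))/6 = 722/287.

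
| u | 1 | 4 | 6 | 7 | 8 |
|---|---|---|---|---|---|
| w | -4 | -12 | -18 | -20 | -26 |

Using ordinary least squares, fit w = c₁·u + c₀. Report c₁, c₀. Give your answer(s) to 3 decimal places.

Setting ∂/∂c₁ … = 0 gives: 166·c₁ + 26·c₀ = -508;  26·c₁ + 5·c₀ = -80.
Determinant 166·5 − 26² = 154.
c₁ = ((-508)·5 − 26·(-80))/154 = -230/77; c₀ = (166·(-80) − 26·(-508))/154 = -36/77.

c₁ = -2.987, c₀ = -0.468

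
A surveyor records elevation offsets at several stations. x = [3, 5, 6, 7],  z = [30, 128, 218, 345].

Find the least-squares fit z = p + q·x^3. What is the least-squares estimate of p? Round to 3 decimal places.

p = 3.166

The normal equations are: 4·p + 711·q = 721;  711·p + 180659·q = 182233.
(Σ1 = 4, Σx^3 = 711, Σx^3·x^3 = 180659, Σz = 721, Σx^3·z = 182233.)
Determinant 4·180659 − 711² = 217115.
p = (721·180659 − 711·182233)/217115 = 687476/217115; q = (4·182233 − 711·721)/217115 = 216301/217115.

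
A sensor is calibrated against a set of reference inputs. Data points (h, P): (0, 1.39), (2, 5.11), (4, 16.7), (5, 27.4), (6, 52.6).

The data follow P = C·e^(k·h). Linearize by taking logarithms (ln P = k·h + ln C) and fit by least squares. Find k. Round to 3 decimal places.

Taking logs, ln P = k·h + ln C, so regress ln P on h.
Sums: Σh = 17.0000, Σ(h)² = 81.0000, Σln P = 12.0492, Σh·ln P = 54.8530.
Normal system: [[81.0000, 17.0000]; [17.0000, 5]]·[k, ln C]ᵀ = [54.8530, 12.0492]ᵀ.
Δ = 81.0000·5 − (17.0000)² = 116.0000; k = (54.8530·5 − 17.0000·12.0492)/116.0000 = 0.59853, ln C = (81.0000·12.0492 − 17.0000·54.8530)/116.0000 = 0.37484.

k = 0.599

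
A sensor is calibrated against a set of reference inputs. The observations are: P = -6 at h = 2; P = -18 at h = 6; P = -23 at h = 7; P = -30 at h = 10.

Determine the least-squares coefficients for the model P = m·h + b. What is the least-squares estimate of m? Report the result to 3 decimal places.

m = -3.046

Forming XᵀX = [[189, 25]; [25, 4]] and XᵀP = [-581, -77]ᵀ gives XᵀX·[m, b]ᵀ = XᵀP.
Δ = 189·4 − 25² = 131.
m = ((-581)·4 − 25·(-77))/131 = -399/131; b = (189·(-77) − 25·(-581))/131 = -28/131.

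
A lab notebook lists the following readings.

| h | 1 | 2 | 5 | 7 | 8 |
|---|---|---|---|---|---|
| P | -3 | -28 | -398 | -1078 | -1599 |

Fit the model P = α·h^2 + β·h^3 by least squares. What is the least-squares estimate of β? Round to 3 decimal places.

The normal system MᵀM·[α, β]ᵀ = MᵀP is [[7139, 52733]; [52733, 395483]]·[α, β]ᵀ = [-165223, -1238419]ᵀ.
Δ = 7139·395483 − 52733² = 42583848.
α = ((-165223)·395483 − 52733·(-1238419))/42583848 = -6223097/7097308; β = (7139·(-1238419) − 52733·(-165223))/42583848 = -21394797/7097308.

β = -3.014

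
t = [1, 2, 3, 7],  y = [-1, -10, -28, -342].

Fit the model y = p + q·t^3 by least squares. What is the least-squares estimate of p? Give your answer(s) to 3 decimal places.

With design matrix A, AᵀA = [[4, 379]; [379, 118443]] and Aᵀy = [-381, -118143]ᵀ.
Determinant 4·118443 − 379² = 330131.
p = ((-381)·118443 − 379·(-118143))/330131 = -350586/330131; q = (4·(-118143) − 379·(-381))/330131 = -328173/330131.

p = -1.062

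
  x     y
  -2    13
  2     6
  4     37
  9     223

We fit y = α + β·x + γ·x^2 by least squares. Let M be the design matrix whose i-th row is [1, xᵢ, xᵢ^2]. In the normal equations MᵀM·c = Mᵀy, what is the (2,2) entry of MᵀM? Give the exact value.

Row 2 ↔ basis x, column 2 ↔ basis x, so (MᵀM)_{2,2} = Σᵢ (x)·(x) = (-2)·(-2) + (2)·(2) + (4)·(4) + (9)·(9) = 105.

105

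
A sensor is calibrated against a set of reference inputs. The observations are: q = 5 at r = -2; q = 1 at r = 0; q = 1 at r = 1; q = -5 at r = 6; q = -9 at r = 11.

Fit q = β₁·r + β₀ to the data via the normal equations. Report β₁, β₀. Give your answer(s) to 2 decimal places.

Compute the Gram sums: Σr·r = 162, Σr = 16, Σ1 = 5.
And Σr·q = -138, Σq = -7.
AᵀA·[β₁, β₀]ᵀ = Aᵀq becomes [[162, 16]; [16, 5]]·[β₁, β₀]ᵀ = [-138, -7]ᵀ.
Eliminating β₀: 5·(row 1) − 16·(row 2) gives 554·β₁ = 5·(-138) − 16·(-7) = -578, so β₁ = -289/277.
Then β₀ = ((-7) − 16·(-289/277))/5 = 537/277.

β₁ = -1.04, β₀ = 1.94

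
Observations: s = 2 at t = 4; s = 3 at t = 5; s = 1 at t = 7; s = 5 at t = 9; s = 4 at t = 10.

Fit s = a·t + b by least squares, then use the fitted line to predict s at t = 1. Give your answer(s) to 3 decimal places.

Sums needed: Σt·t = 271, Σt = 35, Σ1 = 5.
Moment sums: Σt·s = 115, Σs = 15.
Normal equations: [[271, 35]; [35, 5]]·[a, b]ᵀ = [115, 15]ᵀ.
Δ = 271·5 − 35² = 130.
a = (115·5 − 35·15)/130 = 5/13; b = (271·15 − 35·115)/130 = 4/13.
At t = 1: ŝ = (5/13)·(1) + (4/13)·(1) = 9/13.

ŝ = 0.692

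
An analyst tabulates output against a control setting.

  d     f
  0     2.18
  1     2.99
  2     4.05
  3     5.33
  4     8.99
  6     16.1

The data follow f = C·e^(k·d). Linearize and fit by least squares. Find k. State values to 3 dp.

Linearized form: ln f = k·d + ln C. From the 6 transformed points,
Over the data: Σd = 16.0000, Σ(d)² = 66.0000, Σln f = 9.9216, Σd·ln f = 34.3701.
Normal system: [[66.0000, 16.0000]; [16.0000, 6]]·[k, ln C]ᵀ = [34.3701, 9.9216]ᵀ.
Δ = 66.0000·6 − (16.0000)² = 140.0000; k = (34.3701·6 − 16.0000·9.9216)/140.0000 = 0.33911, ln C = (66.0000·9.9216 − 16.0000·34.3701)/140.0000 = 0.74931.

k = 0.339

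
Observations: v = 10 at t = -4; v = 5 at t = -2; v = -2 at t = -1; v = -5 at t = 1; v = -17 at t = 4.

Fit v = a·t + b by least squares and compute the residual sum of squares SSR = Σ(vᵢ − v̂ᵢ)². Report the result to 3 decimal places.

The normal equations are: 38·a + (-2)·b = -121;  (-2)·a + 5·b = -9.
Δ = 38·5 − (-2)² = 186.
a = ((-121)·5 − (-2)·(-9))/186 = -623/186; b = (38·(-9) − (-2)·(-121))/186 = -292/93.
Residuals: -8/31, 134/93, -137/62, 277/186, -43/93; SSR = 1759/186.

SSR = 9.457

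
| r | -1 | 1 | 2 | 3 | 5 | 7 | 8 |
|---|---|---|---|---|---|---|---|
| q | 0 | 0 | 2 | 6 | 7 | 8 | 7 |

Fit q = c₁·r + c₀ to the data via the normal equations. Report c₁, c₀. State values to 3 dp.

c₁ = 0.971, c₀ = 0.818

Compute the Gram sums: Σr·r = 153, Σr = 25, Σ1 = 7.
Moment sums: Σr·q = 169, Σq = 30.
Normal equations: [[153, 25]; [25, 7]]·[c₁, c₀]ᵀ = [169, 30]ᵀ.
Eliminating c₀: 7·(row 1) − 25·(row 2) gives 446·c₁ = 7·169 − 25·30 = 433, so c₁ = 433/446.
Then c₀ = (30 − 25·(433/446))/7 = 365/446.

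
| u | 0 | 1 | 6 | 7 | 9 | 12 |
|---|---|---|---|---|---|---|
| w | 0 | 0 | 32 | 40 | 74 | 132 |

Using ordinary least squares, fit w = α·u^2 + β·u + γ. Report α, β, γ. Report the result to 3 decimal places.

Entries of XᵀX: Σu^2·u^2 = 30995, Σu^2·u = 3017, Σu^2 = 311, Σu·u = 311, Σu = 35, Σ1 = 6.
Right-hand side: Σu^2·w = 28114, Σu·w = 2722, Σw = 278.
Normal equations: [[30995, 3017, 311]; [3017, 311, 35]; [311, 35, 6]]·[α, β, γ]ᵀ = [28114, 2722, 278]ᵀ.
Solving the 3×3 system (Gaussian elimination) gives α = 23427/23720, β = -19459/23720, γ = -881/11860.

α = 0.988, β = -0.820, γ = -0.074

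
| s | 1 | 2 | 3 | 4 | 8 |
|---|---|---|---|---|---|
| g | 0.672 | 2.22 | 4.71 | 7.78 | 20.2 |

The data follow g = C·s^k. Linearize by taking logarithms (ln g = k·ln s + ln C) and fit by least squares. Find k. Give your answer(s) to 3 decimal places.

k = 1.656

Let Y = ln g. Fitting Y = k·ln s + ln C by least squares:
Σln s = 5.2575, Σ(ln s)² = 7.9333, Σln g = 7.0069, Σln s·ln g = 11.3495.
Equations: 7.9333·k + 5.2575·ln C = 11.3495;  5.2575·k + 5·ln C = 7.0069.
Solving (det = 12.0252): k = 1.65557, ln C = -0.33944.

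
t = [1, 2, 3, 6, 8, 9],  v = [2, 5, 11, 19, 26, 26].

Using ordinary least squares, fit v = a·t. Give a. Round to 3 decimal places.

a = 3.082

The normal equations are: 195·a = 601.
a = 601/195 = 3.08205.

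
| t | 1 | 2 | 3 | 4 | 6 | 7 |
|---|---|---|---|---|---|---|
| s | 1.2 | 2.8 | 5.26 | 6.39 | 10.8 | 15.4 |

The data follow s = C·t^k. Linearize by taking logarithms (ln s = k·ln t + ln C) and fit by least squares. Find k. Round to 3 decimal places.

Linearized form: ln s = k·ln t + ln C. From the 6 transformed points,
XᵀX = [[10.6062, 6.9157]; [6.9157, 6]], rhs = [14.6931, 9.8407]ᵀ  (here Σln t = 6.9157, Σ(ln t)² = 10.6062, Σln s = 9.8407, Σln t·ln s = 14.6931).
Slope k = (n·Σln t·ln s − Σln t·Σln s)/(n·Σ(ln t)² − (Σln t)²) = (6·14.6931 − 6.9157·9.8407)/15.8099 = 1.27155; ln C = (Σln s − k·Σln t)/n = 0.17450.

k = 1.272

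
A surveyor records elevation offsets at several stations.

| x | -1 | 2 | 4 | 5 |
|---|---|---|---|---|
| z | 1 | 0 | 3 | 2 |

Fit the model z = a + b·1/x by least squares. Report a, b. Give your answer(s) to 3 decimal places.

Normal-equation sums: Σ1 = 4, Σ1/x = -1/20, Σ1/x·1/x = 541/400.
Moment sums: Σz = 6, Σ1/x·z = 3/20.
So MᵀM·[a, b]ᵀ = Mᵀz: [[4, -1/20]; [-1/20, 541/400]]·[a, b]ᵀ = [6, 3/20]ᵀ.
Determinant 4·(541/400) − (-1/20)² = 2163/400.
a = (6·(541/400) − (-1/20)·(3/20))/(2163/400) = 1083/721; b = (4·(3/20) − (-1/20)·6)/(2163/400) = 120/721.

a = 1.502, b = 0.166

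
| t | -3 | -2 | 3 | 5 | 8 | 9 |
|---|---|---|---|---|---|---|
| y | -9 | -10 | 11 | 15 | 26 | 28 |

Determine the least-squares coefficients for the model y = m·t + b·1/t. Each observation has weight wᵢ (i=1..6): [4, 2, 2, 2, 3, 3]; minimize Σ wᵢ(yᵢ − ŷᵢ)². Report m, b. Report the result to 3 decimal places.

m = 3.073, b = 3.946

The normal equations are: 547·m + 16·b = 1744;  16·m + (57481/43200)·b = 653/12.
Eliminating b: (57481/43200)·(row 1) − 16·(row 2) gives (20382907/43200)·m = (57481/43200)·1744 − 16·(653/12) = 3914629/2700, so m = 62634064/20382907.
Then b = ((653/12) − 16·(62634064/20382907))/(57481/43200) = 80434800/20382907.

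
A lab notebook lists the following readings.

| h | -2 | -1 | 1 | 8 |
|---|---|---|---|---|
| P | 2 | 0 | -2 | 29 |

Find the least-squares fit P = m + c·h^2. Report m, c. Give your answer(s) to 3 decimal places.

m = -0.955, c = 0.469

From the data, Σ1 = 4, Σh^2 = 70, Σh^2·h^2 = 4114.
And ΣP = 29, Σh^2·P = 1862.
XᵀX·[m, c]ᵀ = XᵀP becomes [[4, 70]; [70, 4114]]·[m, c]ᵀ = [29, 1862]ᵀ.
Eliminating c: 4114·(row 1) − 70·(row 2) gives 11556·m = 4114·29 − 70·1862 = -11034, so m = -613/642.
Then c = (1862 − 70·(-613/642))/4114 = 301/642.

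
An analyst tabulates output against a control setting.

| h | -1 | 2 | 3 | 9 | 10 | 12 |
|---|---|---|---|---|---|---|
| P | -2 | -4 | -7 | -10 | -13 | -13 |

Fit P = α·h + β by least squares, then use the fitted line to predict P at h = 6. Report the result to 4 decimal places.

P̂ = -8.3115

Sums needed: Σh·h = 339, Σh = 35, Σ1 = 6.
Right-hand side: Σh·P = -403, ΣP = -49.
Eliminating β: 6·(row 1) − 35·(row 2) gives 809·α = 6·(-403) − 35·(-49) = -703, so α = -703/809.
Then β = ((-49) − 35·(-703/809))/6 = -2506/809.
At h = 6: P̂ = (-703/809)·(6) + (-2506/809)·(1) = -6724/809.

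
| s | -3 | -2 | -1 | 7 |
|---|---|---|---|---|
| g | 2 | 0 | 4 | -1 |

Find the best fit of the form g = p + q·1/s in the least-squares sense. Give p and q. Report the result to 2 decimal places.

p = -0.46, q = -4.04

Forming XᵀX = [[4, -71/42]; [-71/42, 2437/1764]] and Xᵀg = [5, -101/21]ᵀ gives XᵀX·[p, q]ᵀ = Xᵀg.
Determinant 4·(2437/1764) − (-71/42)² = 523/196.
p = (5·(2437/1764) − (-71/42)·(-101/21))/(523/196) = -719/1569; q = (4·(-101/21) − (-71/42)·5)/(523/196) = -2114/523.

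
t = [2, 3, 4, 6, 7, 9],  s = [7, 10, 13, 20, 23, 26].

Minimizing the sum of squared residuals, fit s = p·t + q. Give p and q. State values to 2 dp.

Normal-equation sums: Σt·t = 195, Σt = 31, Σ1 = 6.
And Σt·s = 611, Σs = 99.
So MᵀM·[p, q]ᵀ = Mᵀs: [[195, 31]; [31, 6]]·[p, q]ᵀ = [611, 99]ᵀ.
det = 195·6 − 31² = 209.
p = (611·6 − 31·99)/209 = 597/209; q = (195·99 − 31·611)/209 = 364/209.

p = 2.86, q = 1.74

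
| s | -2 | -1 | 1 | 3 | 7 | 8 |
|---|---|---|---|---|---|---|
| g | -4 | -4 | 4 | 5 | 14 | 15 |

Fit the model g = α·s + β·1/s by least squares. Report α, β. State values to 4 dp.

Forming XᵀX = [[128, 6]; [6, 67657/28224]] and Xᵀg = [249, 373/24]ᵀ gives XᵀX·[α, β]ᵀ = Xᵀg.
Eliminating β: (67657/28224)·(row 1) − 6·(row 2) gives (119438/441)·α = (67657/28224)·249 − 6·(373/24) = 4738235/9408, so α = 14214705/7644032.
Then β = ((373/24) − 6·(14214705/7644032))/(67657/28224) = 109221/59719.

α = 1.8596, β = 1.8289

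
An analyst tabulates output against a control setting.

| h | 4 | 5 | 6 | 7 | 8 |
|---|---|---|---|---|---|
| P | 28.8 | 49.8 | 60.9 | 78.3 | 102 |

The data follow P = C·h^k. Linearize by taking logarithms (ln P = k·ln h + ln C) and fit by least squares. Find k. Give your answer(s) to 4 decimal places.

k = 1.7408

Linearized form: ln P = k·ln h + ln C. From the 5 transformed points,
Σln h = 8.8128, Σ(ln h)² = 15.8331, Σln P = 20.3631, Σln h·ln P = 36.4135.
Equations: 15.8331·k + 8.8128·ln C = 36.4135;  8.8128·k + 5·ln C = 20.3631.
Slope k = (n·Σln h·ln P − Σln h·Σln P)/(n·Σ(ln h)² − (Σln h)²) = (5·36.4135 − 8.8128·20.3631)/1.4995 = 1.74084; ln C = (Σln P − k·Σln h)/n = 1.00428.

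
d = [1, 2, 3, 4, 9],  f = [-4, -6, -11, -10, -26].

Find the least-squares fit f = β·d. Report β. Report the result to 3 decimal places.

Compute the Gram sums: Σd·d = 111.
Moment sums: Σd·f = -323.
Normal equations: [[111]]·[β]ᵀ = [-323]ᵀ.
β = (-323)/111 = -2.90991.

β = -2.910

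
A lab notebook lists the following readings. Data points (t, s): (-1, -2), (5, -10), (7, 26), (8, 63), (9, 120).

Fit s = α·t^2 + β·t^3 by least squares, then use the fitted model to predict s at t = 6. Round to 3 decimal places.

From the data, Σt^2·t^2 = 13684, Σt^2·t^3 = 111748, Σt^3·t^3 = 926860.
For Xᵀs: Σt^2·s = 14774, Σt^3·s = 127406.
So XᵀX·[α, β]ᵀ = Xᵀs: [[13684, 111748]; [111748, 926860]]·[α, β]ᵀ = [14774, 127406]ᵀ.
Δ = 13684·926860 − 111748² = 195536736.
α = (14774·926860 − 111748·127406)/195536736 = -11332001/4073682; β = (13684·127406 − 111748·14774)/195536736 = 963112/2036841.
At t = 6: ŝ = (-11332001/4073682)·(36) + (963112/2036841)·(216) = 1352058/678947.

ŝ = 1.991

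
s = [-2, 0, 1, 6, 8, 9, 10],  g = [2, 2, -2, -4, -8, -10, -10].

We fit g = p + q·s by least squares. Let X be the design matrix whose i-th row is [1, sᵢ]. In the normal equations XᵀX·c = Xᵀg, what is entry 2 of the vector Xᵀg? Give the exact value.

-284

Entry 2 ↔ basis s, so (Xᵀg)_{2} = Σᵢ (s)·gᵢ = (-2)·(2) + (0)·(2) + (1)·(-2) + (6)·(-4) + (8)·(-8) + (9)·(-10) + (10)·(-10) = -284.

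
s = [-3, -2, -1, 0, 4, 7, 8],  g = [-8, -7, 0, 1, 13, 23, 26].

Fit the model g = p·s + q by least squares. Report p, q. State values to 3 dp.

With design matrix X, XᵀX = [[143, 13]; [13, 7]] and Xᵀg = [459, 48]ᵀ.
Δ = 143·7 − 13² = 832.
p = (459·7 − 13·48)/832 = 2589/832; q = (143·48 − 13·459)/832 = 69/64.

p = 3.112, q = 1.078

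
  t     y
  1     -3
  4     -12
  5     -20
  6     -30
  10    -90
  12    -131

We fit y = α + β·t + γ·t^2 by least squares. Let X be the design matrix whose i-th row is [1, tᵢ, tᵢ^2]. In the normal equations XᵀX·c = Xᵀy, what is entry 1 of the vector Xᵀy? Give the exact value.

Entry 1 ↔ basis 1, so (Xᵀy)_{1} = Σᵢ yᵢ = (1)·(-3) + (1)·(-12) + (1)·(-20) + (1)·(-30) + (1)·(-90) + (1)·(-131) = -286.

-286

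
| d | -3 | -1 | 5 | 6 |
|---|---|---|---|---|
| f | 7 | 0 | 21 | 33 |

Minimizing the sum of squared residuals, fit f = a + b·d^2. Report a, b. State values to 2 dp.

a = -1.32, b = 0.93

Setting ∂/∂a … = 0 gives: 4·a + 71·b = 61;  71·a + 2003·b = 1776.
(Σ1 = 4, Σd^2 = 71, Σd^2·d^2 = 2003, Σf = 61, Σd^2·f = 1776.)
det = 4·2003 − 71² = 2971.
a = (61·2003 − 71·1776)/2971 = -3913/2971; b = (4·1776 − 71·61)/2971 = 2773/2971.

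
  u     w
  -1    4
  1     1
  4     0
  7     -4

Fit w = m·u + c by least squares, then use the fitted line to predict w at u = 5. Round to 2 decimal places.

Sums needed: Σu·u = 67, Σu = 11, Σ1 = 4.
For Mᵀw: Σu·w = -31, Σw = 1.
Normal equations: [[67, 11]; [11, 4]]·[m, c]ᵀ = [-31, 1]ᵀ.
det = 67·4 − 11² = 147.
m = ((-31)·4 − 11·1)/147 = -45/49; c = (67·1 − 11·(-31))/147 = 136/49.
At u = 5: ŵ = (-45/49)·(5) + (136/49)·(1) = -89/49.

ŵ = -1.82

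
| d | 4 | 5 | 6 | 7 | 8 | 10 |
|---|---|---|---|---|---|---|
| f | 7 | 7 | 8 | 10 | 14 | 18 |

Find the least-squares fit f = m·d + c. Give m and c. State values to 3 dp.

From the data, Σd·d = 290, Σd = 40, Σ1 = 6.
For Aᵀf: Σd·f = 473, Σf = 64.
Eliminating c: 6·(row 1) − 40·(row 2) gives 140·m = 6·473 − 40·64 = 278, so m = 139/70.
Then c = (64 − 40·(139/70))/6 = -18/7.

m = 1.986, c = -2.571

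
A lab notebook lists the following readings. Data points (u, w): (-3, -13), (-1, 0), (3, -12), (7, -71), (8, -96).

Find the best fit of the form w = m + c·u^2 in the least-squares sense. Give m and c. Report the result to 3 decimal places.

Entries of XᵀX: Σ1 = 5, Σu^2 = 132, Σu^2·u^2 = 6660.
And Σw = -192, Σu^2·w = -9848.
XᵀX·[m, c]ᵀ = Xᵀw becomes [[5, 132]; [132, 6660]]·[m, c]ᵀ = [-192, -9848]ᵀ.
det = 5·6660 − 132² = 15876.
m = ((-192)·6660 − 132·(-9848))/15876 = 1768/1323; c = (5·(-9848) − 132·(-192))/15876 = -5974/3969.

m = 1.336, c = -1.505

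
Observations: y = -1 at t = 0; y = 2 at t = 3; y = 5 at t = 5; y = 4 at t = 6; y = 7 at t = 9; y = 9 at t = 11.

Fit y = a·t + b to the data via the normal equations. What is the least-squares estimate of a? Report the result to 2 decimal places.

a = 0.88

Entries of XᵀX: Σt·t = 272, Σt = 34, Σ1 = 6.
Right-hand side: Σt·y = 217, Σy = 26.
det = 272·6 − 34² = 476.
a = (217·6 − 34·26)/476 = 209/238; b = (272·26 − 34·217)/476 = -9/14.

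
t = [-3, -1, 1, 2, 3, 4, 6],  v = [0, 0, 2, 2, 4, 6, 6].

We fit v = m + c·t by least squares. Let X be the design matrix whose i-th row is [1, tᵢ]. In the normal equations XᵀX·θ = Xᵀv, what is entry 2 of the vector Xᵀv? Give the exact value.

Entry 2 ↔ basis t, so (Xᵀv)_{2} = Σᵢ (t)·vᵢ = (-3)·(0) + (-1)·(0) + (1)·(2) + (2)·(2) + (3)·(4) + (4)·(6) + (6)·(6) = 78.

78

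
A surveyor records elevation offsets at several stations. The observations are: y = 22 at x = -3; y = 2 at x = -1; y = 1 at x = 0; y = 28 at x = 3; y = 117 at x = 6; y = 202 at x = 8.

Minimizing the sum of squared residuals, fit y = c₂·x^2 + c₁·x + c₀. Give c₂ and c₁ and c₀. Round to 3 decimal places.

c₂ = 3.009, c₁ = 1.279, c₀ = -0.454

Compute the Gram sums: Σx^2·x^2 = 5555, Σx^2·x = 727, Σx^2 = 119, Σx·x = 119, Σx = 13, Σ1 = 6.
Moment sums: Σx^2·y = 17592, Σx·y = 2334, Σy = 372.
MᵀM·[c₂, c₁, c₀]ᵀ = Mᵀy becomes [[5555, 727, 119]; [727, 119, 13]; [119, 13, 6]]·[c₂, c₁, c₀]ᵀ = [17592, 2334, 372]ᵀ.
Inverting the 3×3 Gram matrix, [c₂, c₁, c₀]ᵀ = [14059/4672, 29879/23360, -5301/11680]ᵀ.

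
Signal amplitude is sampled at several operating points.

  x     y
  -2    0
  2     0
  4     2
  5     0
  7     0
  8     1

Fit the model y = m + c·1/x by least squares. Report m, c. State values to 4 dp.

m = 0.4424, c = 0.4814

MᵀM·[m, c]ᵀ = Mᵀy reads: 6·m + (201/280)·c = 3;  (201/280)·m + (50061/78400)·c = 5/8.
Δ = 6·(50061/78400) − (201/280)² = 51993/15680.
m = (3·(50061/78400) − (201/280)·(5/8))/(51993/15680) = 38336/86655; c = (6·(5/8) − (201/280)·3)/(51993/15680) = 8344/17331.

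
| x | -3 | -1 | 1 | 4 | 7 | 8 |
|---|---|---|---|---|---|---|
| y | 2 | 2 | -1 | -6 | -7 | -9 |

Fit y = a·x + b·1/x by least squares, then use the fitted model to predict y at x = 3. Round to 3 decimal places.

ŷ = -3.373

Compute the Gram sums: Σx·x = 140, Σx·1/x = 6, Σ1/x·1/x = 62365/28224.
Right-hand side: Σx·y = -154, Σ1/x·y = -175/24.
Normal equations: [[140, 6]; [6, 62365/28224]]·[a, b]ᵀ = [-154, -175/24]ᵀ.
Determinant 140·(62365/28224) − 6² = 275537/1008.
a = ((-154)·(62365/28224) − 6·(-175/24))/(275537/1008) = -597815/551074; b = (140·(-175/24) − 6·(-154))/(275537/1008) = -97608/275537.
At x = 3: ŷ = (-597815/551074)·(3) + (-97608/275537)·(1/3) = -1858517/551074.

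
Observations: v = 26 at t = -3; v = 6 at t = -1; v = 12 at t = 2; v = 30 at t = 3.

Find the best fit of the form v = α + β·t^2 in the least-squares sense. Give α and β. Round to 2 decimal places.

Compute the Gram sums: Σ1 = 4, Σt^2 = 23, Σt^2·t^2 = 179.
Moment sums: Σv = 74, Σt^2·v = 558.
Normal equations: [[4, 23]; [23, 179]]·[α, β]ᵀ = [74, 558]ᵀ.
det = 4·179 − 23² = 187.
α = (74·179 − 23·558)/187 = 412/187; β = (4·558 − 23·74)/187 = 530/187.

α = 2.20, β = 2.83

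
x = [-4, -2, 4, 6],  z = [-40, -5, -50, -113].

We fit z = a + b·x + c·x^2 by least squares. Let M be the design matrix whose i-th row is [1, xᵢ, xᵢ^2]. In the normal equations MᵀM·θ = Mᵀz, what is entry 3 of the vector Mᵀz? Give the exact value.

-5528

Entry 3 ↔ basis x^2, so (Mᵀz)_{3} = Σᵢ (x^2)·zᵢ = (16)·(-40) + (4)·(-5) + (16)·(-50) + (36)·(-113) = -5528.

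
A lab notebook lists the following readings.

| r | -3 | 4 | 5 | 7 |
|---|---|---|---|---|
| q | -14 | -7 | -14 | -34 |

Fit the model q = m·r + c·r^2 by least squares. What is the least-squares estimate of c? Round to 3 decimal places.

The normal system XᵀX·[m, c]ᵀ = Xᵀq is [[99, 505]; [505, 3363]]·[m, c]ᵀ = [-294, -2254]ᵀ.
det = 99·3363 − 505² = 77912.
m = ((-294)·3363 − 505·(-2254))/77912 = 37387/19478; c = (99·(-2254) − 505·(-294))/77912 = -18669/19478.

c = -0.958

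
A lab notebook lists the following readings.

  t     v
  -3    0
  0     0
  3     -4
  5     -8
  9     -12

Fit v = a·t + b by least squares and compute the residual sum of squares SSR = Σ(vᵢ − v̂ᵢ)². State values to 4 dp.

Compute the Gram sums: Σt·t = 124, Σt = 14, Σ1 = 5.
Moment sums: Σt·v = -160, Σv = -24.
Normal equations: [[124, 14]; [14, 5]]·[a, b]ᵀ = [-160, -24]ᵀ.
Δ = 124·5 − 14² = 424.
a = ((-160)·5 − 14·(-24))/424 = -58/53; b = (124·(-24) − 14·(-160))/424 = -92/53.
Residuals: -82/53, 92/53, 54/53, -42/53, -22/53; SSR = 384/53.

SSR = 7.2453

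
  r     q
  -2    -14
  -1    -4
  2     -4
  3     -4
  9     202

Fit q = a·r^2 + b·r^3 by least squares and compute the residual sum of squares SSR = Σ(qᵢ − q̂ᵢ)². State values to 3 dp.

Compute the Gram sums: Σr^2·r^2 = 6675, Σr^2·r^3 = 59291, Σr^3·r^3 = 532299.
Right-hand side: Σr^2·q = 16250, Σr^3·q = 147234.
So XᵀX·[a, b]ᵀ = Xᵀq: [[6675, 59291]; [59291, 532299]]·[a, b]ᵀ = [16250, 147234]ᵀ.
Eliminating b: 532299·(row 1) − 59291·(row 2) gives 37673144·a = 532299·16250 − 59291·147234 = -79792344, so a = -9974043/4709143.
Then b = (147234 − 59291·(-9974043/4709143))/532299 = 2413525/4709143.
Residuals: -6723630/4709143, -6449004/4709143, 1751400/4709143, 5764640/4709143, -315356/4709143; SSR = 26160764/4709143.

SSR = 5.555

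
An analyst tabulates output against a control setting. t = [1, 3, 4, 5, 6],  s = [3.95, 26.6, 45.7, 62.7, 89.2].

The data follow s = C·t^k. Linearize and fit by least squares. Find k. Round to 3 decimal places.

Let Y = ln s. Fitting Y = k·ln t + ln C by least squares:
Σln t = 5.8861, Σ(ln t)² = 8.9295, Σln s = 17.1060, Σln t·ln s = 23.6100.
Equations: 8.9295·k + 5.8861·ln C = 23.6100;  5.8861·k + 5·ln C = 17.1060.
Slope k = (n·Σln t·ln s − Σln t·Σln s)/(n·Σ(ln t)² − (Σln t)²) = (5·23.6100 − 5.8861·17.1060)/10.0010 = 1.73608; ln C = (Σln s − k·Σln t)/n = 1.37745.

k = 1.736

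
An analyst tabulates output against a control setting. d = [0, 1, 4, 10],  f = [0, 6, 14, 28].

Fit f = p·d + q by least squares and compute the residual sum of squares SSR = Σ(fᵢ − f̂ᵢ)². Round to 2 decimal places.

SSR = 8.00

Entries of XᵀX: Σd·d = 117, Σd = 15, Σ1 = 4.
And Σd·f = 342, Σf = 48.
det = 117·4 − 15² = 243.
p = (342·4 − 15·48)/243 = 8/3; q = (117·48 − 15·342)/243 = 2.
Residuals: -2, 4/3, 4/3, -2/3; SSR = 8.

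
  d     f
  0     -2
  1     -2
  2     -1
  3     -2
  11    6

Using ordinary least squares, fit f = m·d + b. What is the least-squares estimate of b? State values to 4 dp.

b = -2.8161

The normal system MᵀM·[m, b]ᵀ = Mᵀf is [[135, 17]; [17, 5]]·[m, b]ᵀ = [56, -1]ᵀ.
Δ = 135·5 − 17² = 386.
m = (56·5 − 17·(-1))/386 = 297/386; b = (135·(-1) − 17·56)/386 = -1087/386.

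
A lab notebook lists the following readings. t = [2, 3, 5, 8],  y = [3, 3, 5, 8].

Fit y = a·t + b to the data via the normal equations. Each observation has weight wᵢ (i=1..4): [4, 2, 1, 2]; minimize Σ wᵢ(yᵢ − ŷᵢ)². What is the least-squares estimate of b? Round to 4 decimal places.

Normal-equation sums: Σwᵢ·t·t = 187, Σwᵢ·t = 35, Σwᵢ·1 = 9.
Right-hand side: Σwᵢ·t·y = 195, Σwᵢ·y = 39.
MᵀWM·[a, b]ᵀ = MᵀWy becomes [[187, 35]; [35, 9]]·[a, b]ᵀ = [195, 39]ᵀ.
Eliminating b: 9·(row 1) − 35·(row 2) gives 458·a = 9·195 − 35·39 = 390, so a = 195/229.
Then b = (39 − 35·(195/229))/9 = 234/229.

b = 1.0218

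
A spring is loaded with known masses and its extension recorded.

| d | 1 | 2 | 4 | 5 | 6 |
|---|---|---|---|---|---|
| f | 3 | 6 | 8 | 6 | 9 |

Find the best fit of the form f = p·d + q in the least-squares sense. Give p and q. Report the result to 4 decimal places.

From the data, Σd·d = 82, Σd = 18, Σ1 = 5.
And Σd·f = 131, Σf = 32.
det = 82·5 − 18² = 86.
p = (131·5 − 18·32)/86 = 79/86; q = (82·32 − 18·131)/86 = 133/43.

p = 0.9186, q = 3.0930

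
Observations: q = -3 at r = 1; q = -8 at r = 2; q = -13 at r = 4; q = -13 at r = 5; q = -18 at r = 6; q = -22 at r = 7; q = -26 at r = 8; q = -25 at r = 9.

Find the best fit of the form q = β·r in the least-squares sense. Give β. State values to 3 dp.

With design matrix A, AᵀA = [[276]] and Aᵀq = [-831]ᵀ.
Hence β = -831 / 276 ≈ -3.01087.

β = -3.011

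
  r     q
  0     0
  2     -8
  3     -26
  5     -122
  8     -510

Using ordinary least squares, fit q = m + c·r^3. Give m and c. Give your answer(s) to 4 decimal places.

m = 0.7576, c = -0.9967

From the data, Σ1 = 5, Σr^3 = 672, Σr^3·r^3 = 278562.
Moment sums: Σq = -666, Σr^3·q = -277136.
So XᵀX·[m, c]ᵀ = Xᵀq: [[5, 672]; [672, 278562]]·[m, c]ᵀ = [-666, -277136]ᵀ.
Determinant 5·278562 − 672² = 941226.
m = ((-666)·278562 − 672·(-277136))/941226 = 118850/156871; c = (5·(-277136) − 672·(-666))/941226 = -469064/470613.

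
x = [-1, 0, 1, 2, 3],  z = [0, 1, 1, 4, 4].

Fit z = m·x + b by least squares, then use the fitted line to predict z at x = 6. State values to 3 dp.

ẑ = 7.500

The normal equations are: 15·m + 5·b = 21;  5·m + 5·b = 10.
Eliminating b: 5·(row 1) − 5·(row 2) gives 50·m = 5·21 − 5·10 = 55, so m = 11/10.
Then b = (10 − 5·(11/10))/5 = 9/10.
At x = 6: ẑ = (11/10)·(6) + (9/10)·(1) = 15/2.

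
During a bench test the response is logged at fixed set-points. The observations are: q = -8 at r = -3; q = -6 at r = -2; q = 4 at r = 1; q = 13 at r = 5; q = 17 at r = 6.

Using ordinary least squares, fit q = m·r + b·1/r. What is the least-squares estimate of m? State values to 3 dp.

Sums needed: Σr·r = 75, Σr·1/r = 5, Σ1/r·1/r = 643/450.
And Σr·q = 207, Σ1/r·q = 151/10.
Normal equations: [[75, 5]; [5, 643/450]]·[m, b]ᵀ = [207, 151/10]ᵀ.
det = 75·(643/450) − 5² = 493/6.
m = (207·(643/450) − 5·(151/10))/(493/6) = 33042/12325; b = (75·(151/10) − 5·207)/(493/6) = 585/493.

m = 2.681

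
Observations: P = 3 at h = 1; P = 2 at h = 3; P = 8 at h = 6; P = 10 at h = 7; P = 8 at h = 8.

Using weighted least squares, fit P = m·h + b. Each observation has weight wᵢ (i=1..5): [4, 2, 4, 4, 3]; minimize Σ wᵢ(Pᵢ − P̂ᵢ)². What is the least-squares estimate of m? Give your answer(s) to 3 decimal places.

m = 1.021

With design matrix X, XᵀWX = [[554, 86]; [86, 17]] and XᵀWP = [688, 112]ᵀ.
Eliminating b: 17·(row 1) − 86·(row 2) gives 2022·m = 17·688 − 86·112 = 2064, so m = 344/337.
Then b = (112 − 86·(344/337))/17 = 480/337.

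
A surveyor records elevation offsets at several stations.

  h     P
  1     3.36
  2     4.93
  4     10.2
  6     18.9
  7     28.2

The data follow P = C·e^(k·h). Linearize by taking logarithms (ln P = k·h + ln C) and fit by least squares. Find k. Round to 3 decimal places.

k = 0.349

Taking logs, ln P = k·h + ln C, so regress ln P on h.
Σh = 20.0000, Σ(h)² = 106.0000, Σln P = 11.4082, Σh·ln P = 54.7024.
Equations: 106.0000·k + 20.0000·ln C = 54.7024;  20.0000·k + 5·ln C = 11.4082.
Solving (det = 130.0000): k = 0.34884, ln C = 0.88628.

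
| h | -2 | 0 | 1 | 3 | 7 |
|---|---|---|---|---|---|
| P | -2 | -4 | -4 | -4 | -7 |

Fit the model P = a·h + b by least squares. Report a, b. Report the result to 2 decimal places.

a = -0.50, b = -3.31

Normal-equation sums: Σh·h = 63, Σh = 9, Σ1 = 5.
Right-hand side: Σh·P = -61, ΣP = -21.
MᵀM·[a, b]ᵀ = MᵀP becomes [[63, 9]; [9, 5]]·[a, b]ᵀ = [-61, -21]ᵀ.
det = 63·5 − 9² = 234.
a = ((-61)·5 − 9·(-21))/234 = -58/117; b = (63·(-21) − 9·(-61))/234 = -43/13.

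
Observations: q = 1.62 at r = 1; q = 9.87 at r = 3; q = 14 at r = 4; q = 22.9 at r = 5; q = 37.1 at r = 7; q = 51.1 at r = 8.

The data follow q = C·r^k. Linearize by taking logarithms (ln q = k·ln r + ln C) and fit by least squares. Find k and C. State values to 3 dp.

With ln qᵢ as the transformed response and ln rᵢ as the regressor:
XᵀX = [[13.8297, 8.1197]; [8.1197, 6]], rhs = [26.4250, 16.0895]ᵀ  (here Σln r = 8.1197, Σ(ln r)² = 13.8297, Σln q = 16.0895, Σln r·ln q = 26.4250).
Slope k = (n·Σln r·ln q − Σln r·Σln q)/(n·Σ(ln r)² − (Σln r)²) = (6·26.4250 − 8.1197·16.0895)/17.0487 = 1.63696; ln C = (Σln q − k·Σln r)/n = 0.46632, so C = exp(0.46632) = 1.59412.

k = 1.637, C = 1.594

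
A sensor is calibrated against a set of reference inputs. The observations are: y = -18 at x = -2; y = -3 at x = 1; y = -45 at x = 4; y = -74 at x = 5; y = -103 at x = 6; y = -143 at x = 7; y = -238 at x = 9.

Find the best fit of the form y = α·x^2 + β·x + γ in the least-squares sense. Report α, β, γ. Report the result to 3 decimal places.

α = -3.079, β = 1.497, γ = -2.310

Setting ∂/∂α … = 0 gives: 11156·α + 1470·β + 212·γ = -32638;  1470·α + 212·β + 30·γ = -4278;  212·α + 30·β + 7·γ = -624.
Solving the 3×3 system (Gaussian elimination) gives α = -430349/139769, β = 209289/139769, γ = -322934/139769.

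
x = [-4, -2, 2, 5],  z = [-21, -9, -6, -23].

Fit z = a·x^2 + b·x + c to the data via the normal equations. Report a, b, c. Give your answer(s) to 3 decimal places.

a = -0.902, b = 0.691, c = -3.879

The normal system MᵀM·[a, b, c]ᵀ = Mᵀz is [[913, 61, 49]; [61, 49, 1]; [49, 1, 4]]·[a, b, c]ᵀ = [-971, -25, -59]ᵀ.
Row-reducing yields a = -119/132, b = 1977/2860, c = -8321/2145.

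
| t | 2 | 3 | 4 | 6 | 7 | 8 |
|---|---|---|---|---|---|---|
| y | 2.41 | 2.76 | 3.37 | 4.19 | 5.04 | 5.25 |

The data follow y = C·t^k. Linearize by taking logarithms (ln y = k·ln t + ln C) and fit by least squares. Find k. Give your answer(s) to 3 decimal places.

k = 0.589

Linearized form: ln y = k·ln t + ln C. From the 6 transformed points,
AᵀA = [[14.9303, 8.9952]; [8.9952, 6]], rhs = [12.5719, 7.8181]ᵀ  (here Σln t = 8.9952, Σ(ln t)² = 14.9303, Σln y = 7.8181, Σln t·ln y = 12.5719).
Slope k = (n·Σln t·ln y − Σln t·Σln y)/(n·Σ(ln t)² − (Σln t)²) = (6·12.5719 − 8.9952·7.8181)/8.6686 = 0.58902; ln C = (Σln y − k·Σln t)/n = 0.41996.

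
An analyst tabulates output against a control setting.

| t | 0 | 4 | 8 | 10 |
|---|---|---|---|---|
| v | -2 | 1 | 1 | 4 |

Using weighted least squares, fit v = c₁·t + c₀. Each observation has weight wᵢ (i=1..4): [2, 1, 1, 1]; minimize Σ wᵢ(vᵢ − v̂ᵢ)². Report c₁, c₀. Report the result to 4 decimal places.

c₁ = 0.5192, c₀ = -1.8846

Entries of MᵀWM: Σwᵢ·t·t = 180, Σwᵢ·t = 22, Σwᵢ·1 = 5.
Moment sums: Σwᵢ·t·v = 52, Σwᵢ·v = 2.
Determinant 180·5 − 22² = 416.
c₁ = (52·5 − 22·2)/416 = 27/52; c₀ = (180·2 − 22·52)/416 = -49/26.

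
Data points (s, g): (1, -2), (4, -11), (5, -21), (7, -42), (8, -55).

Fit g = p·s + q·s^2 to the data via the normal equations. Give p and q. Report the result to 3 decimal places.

Sums needed: Σs·s = 155, Σs·s^2 = 1045, Σs^2·s^2 = 7379.
Right-hand side: Σs·g = -885, Σs^2·g = -6281.
So MᵀM·[p, q]ᵀ = Mᵀg: [[155, 1045]; [1045, 7379]]·[p, q]ᵀ = [-885, -6281]ᵀ.
Determinant 155·7379 − 1045² = 51720.
p = ((-885)·7379 − 1045·(-6281))/51720 = 3323/5172; q = (155·(-6281) − 1045·(-885))/51720 = -4873/5172.

p = 0.642, q = -0.942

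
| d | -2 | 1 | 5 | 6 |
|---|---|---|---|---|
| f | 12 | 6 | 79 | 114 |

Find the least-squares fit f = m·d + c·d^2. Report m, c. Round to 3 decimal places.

Forming XᵀX = [[66, 334]; [334, 1938]] and Xᵀf = [1061, 6133]ᵀ gives XᵀX·[m, c]ᵀ = Xᵀf.
Δ = 66·1938 − 334² = 16352.
m = (1061·1938 − 334·6133)/16352 = 1949/4088; c = (66·6133 − 334·1061)/16352 = 12601/4088.

m = 0.477, c = 3.082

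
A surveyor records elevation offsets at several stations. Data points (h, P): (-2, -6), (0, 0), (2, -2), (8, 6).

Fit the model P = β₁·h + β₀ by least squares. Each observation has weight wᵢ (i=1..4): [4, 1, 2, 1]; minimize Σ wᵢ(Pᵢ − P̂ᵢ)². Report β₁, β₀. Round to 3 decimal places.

With design matrix M, MᵀWM = [[88, 4]; [4, 8]] and MᵀWP = [88, -22]ᵀ.
Eliminating β₀: 8·(row 1) − 4·(row 2) gives 688·β₁ = 8·88 − 4·(-22) = 792, so β₁ = 99/86.
Then β₀ = ((-22) − 4·(99/86))/8 = -143/43.

β₁ = 1.151, β₀ = -3.326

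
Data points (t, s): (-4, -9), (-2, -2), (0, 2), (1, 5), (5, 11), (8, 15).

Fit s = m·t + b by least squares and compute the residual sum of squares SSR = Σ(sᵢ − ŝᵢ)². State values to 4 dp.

SSR = 13.3557

XᵀX·[m, b]ᵀ = Xᵀs reads: 110·m + 8·b = 220;  8·m + 6·b = 22.
Eliminating b: 6·(row 1) − 8·(row 2) gives 596·m = 6·220 − 8·22 = 1144, so m = 286/149.
Then b = (22 − 8·(286/149))/6 = 165/149.
Residuals: -362/149, 109/149, 133/149, 294/149, 44/149, -218/149; SSR = 1990/149.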